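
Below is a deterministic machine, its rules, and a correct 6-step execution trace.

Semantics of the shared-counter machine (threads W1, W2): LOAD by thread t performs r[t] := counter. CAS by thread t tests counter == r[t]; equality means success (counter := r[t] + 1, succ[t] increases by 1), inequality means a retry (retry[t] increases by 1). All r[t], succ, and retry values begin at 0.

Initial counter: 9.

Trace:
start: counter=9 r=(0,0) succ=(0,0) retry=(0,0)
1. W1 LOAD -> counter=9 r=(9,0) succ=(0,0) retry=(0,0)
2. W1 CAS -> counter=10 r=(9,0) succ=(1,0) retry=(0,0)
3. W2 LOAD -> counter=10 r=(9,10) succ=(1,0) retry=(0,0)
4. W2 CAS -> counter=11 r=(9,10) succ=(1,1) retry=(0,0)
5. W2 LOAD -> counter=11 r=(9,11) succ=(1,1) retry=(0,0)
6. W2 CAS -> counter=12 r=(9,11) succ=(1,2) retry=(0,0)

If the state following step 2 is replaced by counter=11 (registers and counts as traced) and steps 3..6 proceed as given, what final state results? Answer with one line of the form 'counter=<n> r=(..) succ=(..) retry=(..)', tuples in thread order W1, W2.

state after step 2 := counter=11 r=(9,0) succ=(1,0) retry=(0,0)
3. W2 LOAD -> counter=11 r=(9,11) succ=(1,0) retry=(0,0)
4. W2 CAS -> counter=12 r=(9,11) succ=(1,1) retry=(0,0)
5. W2 LOAD -> counter=12 r=(9,12) succ=(1,1) retry=(0,0)
6. W2 CAS -> counter=13 r=(9,12) succ=(1,2) retry=(0,0)

counter=13 r=(9,12) succ=(1,2) retry=(0,0)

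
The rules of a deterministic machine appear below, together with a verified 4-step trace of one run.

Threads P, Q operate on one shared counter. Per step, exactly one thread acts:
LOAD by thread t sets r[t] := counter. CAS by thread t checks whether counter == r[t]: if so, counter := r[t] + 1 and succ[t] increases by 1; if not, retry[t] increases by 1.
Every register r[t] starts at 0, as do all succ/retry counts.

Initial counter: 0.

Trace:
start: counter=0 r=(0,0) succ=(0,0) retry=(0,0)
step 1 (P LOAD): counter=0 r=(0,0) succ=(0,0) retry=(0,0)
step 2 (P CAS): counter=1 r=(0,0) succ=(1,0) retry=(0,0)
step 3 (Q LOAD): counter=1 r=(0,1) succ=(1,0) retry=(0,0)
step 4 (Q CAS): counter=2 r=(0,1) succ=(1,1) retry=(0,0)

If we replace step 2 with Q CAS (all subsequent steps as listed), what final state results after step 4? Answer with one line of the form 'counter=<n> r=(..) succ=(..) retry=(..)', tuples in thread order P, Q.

(re-executing from step 2 with the substitution; state before step 2: counter=0 r=(0,0) succ=(0,0) retry=(0,0))
step 2 (Q CAS): counter=1 r=(0,0) succ=(0,1) retry=(0,0)
step 3 (Q LOAD): counter=1 r=(0,1) succ=(0,1) retry=(0,0)
step 4 (Q CAS): counter=2 r=(0,1) succ=(0,2) retry=(0,0)

counter=2 r=(0,1) succ=(0,2) retry=(0,0)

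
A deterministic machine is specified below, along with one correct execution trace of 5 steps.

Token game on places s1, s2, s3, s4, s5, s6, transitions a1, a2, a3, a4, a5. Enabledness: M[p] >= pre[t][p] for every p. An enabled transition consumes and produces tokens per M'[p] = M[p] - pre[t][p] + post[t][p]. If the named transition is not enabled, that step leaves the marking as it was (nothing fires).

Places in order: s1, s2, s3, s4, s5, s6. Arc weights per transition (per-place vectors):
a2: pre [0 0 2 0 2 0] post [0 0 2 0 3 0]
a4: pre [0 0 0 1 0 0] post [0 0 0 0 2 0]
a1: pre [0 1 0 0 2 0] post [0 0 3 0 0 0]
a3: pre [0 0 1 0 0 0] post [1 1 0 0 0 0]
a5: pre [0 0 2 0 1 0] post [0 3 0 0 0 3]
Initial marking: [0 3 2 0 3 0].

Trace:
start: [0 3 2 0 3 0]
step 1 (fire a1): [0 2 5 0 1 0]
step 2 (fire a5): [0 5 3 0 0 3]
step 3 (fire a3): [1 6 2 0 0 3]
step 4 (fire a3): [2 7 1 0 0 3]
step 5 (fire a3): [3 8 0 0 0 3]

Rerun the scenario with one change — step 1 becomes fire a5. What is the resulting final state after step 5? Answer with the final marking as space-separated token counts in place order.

0 6 0 0 2 3

(re-executing from step 1 with the substitution; state before step 1: [0 3 2 0 3 0])
step 1 (fire a5): [0 6 0 0 2 3]
step 2 (fire a5): [0 6 0 0 2 3]
step 3 (fire a3): [0 6 0 0 2 3]
step 4 (fire a3): [0 6 0 0 2 3]
step 5 (fire a3): [0 6 0 0 2 3]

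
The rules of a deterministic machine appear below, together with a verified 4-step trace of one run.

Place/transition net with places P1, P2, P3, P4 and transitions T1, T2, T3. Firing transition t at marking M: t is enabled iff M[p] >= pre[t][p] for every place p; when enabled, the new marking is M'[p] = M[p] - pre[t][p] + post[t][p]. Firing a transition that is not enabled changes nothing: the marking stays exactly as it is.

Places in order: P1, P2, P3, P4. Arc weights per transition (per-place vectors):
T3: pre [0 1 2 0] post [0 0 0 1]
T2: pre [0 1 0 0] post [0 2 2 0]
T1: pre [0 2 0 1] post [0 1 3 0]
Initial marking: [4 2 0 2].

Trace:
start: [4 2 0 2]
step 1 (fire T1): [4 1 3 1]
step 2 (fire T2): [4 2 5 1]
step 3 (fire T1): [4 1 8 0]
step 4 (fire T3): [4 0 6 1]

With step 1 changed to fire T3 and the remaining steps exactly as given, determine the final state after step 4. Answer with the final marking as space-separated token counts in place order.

4 1 3 2

(re-executing from step 1 with the substitution; state before step 1: [4 2 0 2])
step 1 (fire T3): [4 2 0 2]
step 2 (fire T2): [4 3 2 2]
step 3 (fire T1): [4 2 5 1]
step 4 (fire T3): [4 1 3 2]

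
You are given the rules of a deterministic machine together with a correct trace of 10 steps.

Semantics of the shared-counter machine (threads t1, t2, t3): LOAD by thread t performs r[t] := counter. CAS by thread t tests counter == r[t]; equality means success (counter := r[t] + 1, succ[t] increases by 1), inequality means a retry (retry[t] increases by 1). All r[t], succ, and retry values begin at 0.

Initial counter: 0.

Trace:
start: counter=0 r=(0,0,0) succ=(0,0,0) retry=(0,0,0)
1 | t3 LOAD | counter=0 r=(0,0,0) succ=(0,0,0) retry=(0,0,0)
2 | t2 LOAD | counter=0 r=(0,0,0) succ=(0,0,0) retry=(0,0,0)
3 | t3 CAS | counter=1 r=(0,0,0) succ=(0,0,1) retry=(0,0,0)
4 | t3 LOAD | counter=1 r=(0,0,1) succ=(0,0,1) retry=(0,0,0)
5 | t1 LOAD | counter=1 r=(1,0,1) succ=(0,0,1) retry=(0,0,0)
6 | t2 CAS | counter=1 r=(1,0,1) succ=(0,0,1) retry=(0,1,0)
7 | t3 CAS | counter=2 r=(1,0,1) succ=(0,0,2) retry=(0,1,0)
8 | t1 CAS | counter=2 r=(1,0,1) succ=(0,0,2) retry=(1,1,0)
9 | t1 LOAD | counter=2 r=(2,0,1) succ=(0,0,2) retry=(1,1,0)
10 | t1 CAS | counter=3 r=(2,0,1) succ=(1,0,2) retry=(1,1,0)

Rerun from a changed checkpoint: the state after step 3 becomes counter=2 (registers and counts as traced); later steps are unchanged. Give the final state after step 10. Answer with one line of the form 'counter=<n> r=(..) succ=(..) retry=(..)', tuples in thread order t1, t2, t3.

state after step 3 := counter=2 r=(0,0,0) succ=(0,0,1) retry=(0,0,0)
4 | t3 LOAD | counter=2 r=(0,0,2) succ=(0,0,1) retry=(0,0,0)
5 | t1 LOAD | counter=2 r=(2,0,2) succ=(0,0,1) retry=(0,0,0)
6 | t2 CAS | counter=2 r=(2,0,2) succ=(0,0,1) retry=(0,1,0)
7 | t3 CAS | counter=3 r=(2,0,2) succ=(0,0,2) retry=(0,1,0)
8 | t1 CAS | counter=3 r=(2,0,2) succ=(0,0,2) retry=(1,1,0)
9 | t1 LOAD | counter=3 r=(3,0,2) succ=(0,0,2) retry=(1,1,0)
10 | t1 CAS | counter=4 r=(3,0,2) succ=(1,0,2) retry=(1,1,0)

counter=4 r=(3,0,2) succ=(1,0,2) retry=(1,1,0)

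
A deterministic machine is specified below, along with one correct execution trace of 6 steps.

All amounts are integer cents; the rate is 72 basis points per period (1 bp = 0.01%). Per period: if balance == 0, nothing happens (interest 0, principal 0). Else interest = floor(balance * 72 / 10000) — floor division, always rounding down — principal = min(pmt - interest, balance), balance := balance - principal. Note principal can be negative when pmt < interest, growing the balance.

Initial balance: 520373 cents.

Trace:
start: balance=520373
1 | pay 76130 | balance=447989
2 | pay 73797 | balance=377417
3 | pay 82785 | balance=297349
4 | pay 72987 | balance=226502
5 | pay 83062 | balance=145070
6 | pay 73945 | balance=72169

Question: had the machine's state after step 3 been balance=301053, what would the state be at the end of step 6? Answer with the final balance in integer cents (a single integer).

state after step 3 := balance=301053
4 | pay 72987 | balance=230233
5 | pay 83062 | balance=148828
6 | pay 73945 | balance=75954

75954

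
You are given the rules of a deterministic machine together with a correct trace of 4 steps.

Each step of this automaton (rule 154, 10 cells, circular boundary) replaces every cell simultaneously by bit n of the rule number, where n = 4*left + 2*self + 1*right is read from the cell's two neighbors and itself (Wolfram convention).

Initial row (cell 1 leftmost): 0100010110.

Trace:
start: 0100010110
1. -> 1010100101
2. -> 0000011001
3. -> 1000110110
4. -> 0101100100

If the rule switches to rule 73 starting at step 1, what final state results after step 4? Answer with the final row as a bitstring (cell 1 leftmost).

(re-executing steps 1..4 under rule 73; state before step 1: 0100010110)
1. -> 0001000110
2. -> 1100010110
3. -> 1101000110
4. -> 1100010110

1100010110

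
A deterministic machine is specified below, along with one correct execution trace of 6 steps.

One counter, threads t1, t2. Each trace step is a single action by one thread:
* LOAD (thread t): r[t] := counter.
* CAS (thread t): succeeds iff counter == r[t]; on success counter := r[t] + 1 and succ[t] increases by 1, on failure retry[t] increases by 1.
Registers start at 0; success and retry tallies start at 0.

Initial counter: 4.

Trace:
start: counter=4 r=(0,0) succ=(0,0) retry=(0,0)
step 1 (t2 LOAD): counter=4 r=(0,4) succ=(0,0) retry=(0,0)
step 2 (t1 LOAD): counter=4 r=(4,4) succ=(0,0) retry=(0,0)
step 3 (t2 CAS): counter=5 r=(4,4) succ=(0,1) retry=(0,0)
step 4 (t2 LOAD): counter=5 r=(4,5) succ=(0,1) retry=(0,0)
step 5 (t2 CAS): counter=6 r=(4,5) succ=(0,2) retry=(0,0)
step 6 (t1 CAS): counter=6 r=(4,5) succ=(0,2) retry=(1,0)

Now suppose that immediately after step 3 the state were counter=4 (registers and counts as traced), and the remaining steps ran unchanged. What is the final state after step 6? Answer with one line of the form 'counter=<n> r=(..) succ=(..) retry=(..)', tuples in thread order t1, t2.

counter=5 r=(4,4) succ=(0,2) retry=(1,0)

state after step 3 := counter=4 r=(4,4) succ=(0,1) retry=(0,0)
step 4 (t2 LOAD): counter=4 r=(4,4) succ=(0,1) retry=(0,0)
step 5 (t2 CAS): counter=5 r=(4,4) succ=(0,2) retry=(0,0)
step 6 (t1 CAS): counter=5 r=(4,4) succ=(0,2) retry=(1,0)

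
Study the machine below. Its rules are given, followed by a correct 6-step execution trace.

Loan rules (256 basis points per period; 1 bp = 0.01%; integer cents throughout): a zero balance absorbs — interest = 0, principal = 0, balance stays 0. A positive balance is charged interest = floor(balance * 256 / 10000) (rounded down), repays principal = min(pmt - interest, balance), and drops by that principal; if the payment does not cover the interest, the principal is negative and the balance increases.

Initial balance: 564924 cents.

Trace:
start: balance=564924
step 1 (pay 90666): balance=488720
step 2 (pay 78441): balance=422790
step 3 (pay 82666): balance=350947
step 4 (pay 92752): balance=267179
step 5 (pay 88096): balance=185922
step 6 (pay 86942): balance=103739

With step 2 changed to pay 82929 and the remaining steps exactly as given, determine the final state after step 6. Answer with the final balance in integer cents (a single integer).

98773

(re-executing from step 2 with the substitution; state before step 2: balance=488720)
step 2 (pay 82929): balance=418302
step 3 (pay 82666): balance=346344
step 4 (pay 92752): balance=262458
step 5 (pay 88096): balance=181080
step 6 (pay 86942): balance=98773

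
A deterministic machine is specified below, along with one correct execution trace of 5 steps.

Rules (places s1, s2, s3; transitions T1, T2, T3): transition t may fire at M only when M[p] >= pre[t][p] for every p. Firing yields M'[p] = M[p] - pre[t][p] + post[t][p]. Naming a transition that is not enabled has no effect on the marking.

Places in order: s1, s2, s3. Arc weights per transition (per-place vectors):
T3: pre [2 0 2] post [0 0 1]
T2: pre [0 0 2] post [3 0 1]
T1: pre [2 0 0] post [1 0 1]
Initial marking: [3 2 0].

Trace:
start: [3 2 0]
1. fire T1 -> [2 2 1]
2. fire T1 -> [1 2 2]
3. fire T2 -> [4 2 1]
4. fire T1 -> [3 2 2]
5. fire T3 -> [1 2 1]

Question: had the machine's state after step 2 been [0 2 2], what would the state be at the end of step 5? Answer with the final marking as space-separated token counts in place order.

0 2 1

state after step 2 := [0 2 2]
3. fire T2 -> [3 2 1]
4. fire T1 -> [2 2 2]
5. fire T3 -> [0 2 1]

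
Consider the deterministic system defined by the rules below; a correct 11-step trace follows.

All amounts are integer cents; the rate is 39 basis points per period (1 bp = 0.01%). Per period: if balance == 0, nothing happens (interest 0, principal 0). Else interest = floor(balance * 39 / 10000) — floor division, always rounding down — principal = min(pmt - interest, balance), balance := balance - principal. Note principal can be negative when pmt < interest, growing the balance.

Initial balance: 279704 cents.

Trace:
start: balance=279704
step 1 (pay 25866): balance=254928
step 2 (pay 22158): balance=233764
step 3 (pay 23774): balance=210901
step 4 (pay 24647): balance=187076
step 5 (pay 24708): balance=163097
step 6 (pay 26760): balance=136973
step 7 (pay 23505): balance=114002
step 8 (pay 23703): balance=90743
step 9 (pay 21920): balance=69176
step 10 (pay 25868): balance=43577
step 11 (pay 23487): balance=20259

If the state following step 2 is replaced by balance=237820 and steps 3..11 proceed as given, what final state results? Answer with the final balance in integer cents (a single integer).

24462

state after step 2 := balance=237820
step 3 (pay 23774): balance=214973
step 4 (pay 24647): balance=191164
step 5 (pay 24708): balance=167201
step 6 (pay 26760): balance=141093
step 7 (pay 23505): balance=118138
step 8 (pay 23703): balance=94895
step 9 (pay 21920): balance=73345
step 10 (pay 25868): balance=47763
step 11 (pay 23487): balance=24462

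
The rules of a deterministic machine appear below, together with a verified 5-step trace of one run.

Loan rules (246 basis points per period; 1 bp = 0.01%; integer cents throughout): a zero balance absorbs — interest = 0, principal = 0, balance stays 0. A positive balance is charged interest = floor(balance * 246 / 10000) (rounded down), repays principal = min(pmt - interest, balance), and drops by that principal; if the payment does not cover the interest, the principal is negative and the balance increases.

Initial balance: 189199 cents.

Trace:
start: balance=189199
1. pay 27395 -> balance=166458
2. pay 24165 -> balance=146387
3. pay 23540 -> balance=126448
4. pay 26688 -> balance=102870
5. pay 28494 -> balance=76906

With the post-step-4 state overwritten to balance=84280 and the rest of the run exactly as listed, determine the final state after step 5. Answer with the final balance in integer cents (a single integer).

state after step 4 := balance=84280
5. pay 28494 -> balance=57859

57859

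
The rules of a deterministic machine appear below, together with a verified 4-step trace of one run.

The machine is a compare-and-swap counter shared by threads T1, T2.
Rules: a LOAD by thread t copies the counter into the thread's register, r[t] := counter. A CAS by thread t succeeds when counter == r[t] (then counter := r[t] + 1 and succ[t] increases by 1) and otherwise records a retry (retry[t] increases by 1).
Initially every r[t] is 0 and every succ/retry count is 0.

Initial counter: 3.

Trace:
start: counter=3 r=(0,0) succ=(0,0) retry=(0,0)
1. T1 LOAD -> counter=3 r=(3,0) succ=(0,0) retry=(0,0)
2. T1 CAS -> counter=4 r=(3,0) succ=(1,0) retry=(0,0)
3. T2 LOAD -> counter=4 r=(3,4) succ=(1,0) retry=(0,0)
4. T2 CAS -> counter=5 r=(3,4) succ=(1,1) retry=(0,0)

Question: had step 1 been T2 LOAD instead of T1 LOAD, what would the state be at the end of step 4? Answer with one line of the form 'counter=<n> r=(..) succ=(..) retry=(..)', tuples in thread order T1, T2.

counter=4 r=(0,3) succ=(0,1) retry=(1,0)

(re-executing from step 1 with the substitution; state before step 1: counter=3 r=(0,0) succ=(0,0) retry=(0,0))
1. T2 LOAD -> counter=3 r=(0,3) succ=(0,0) retry=(0,0)
2. T1 CAS -> counter=3 r=(0,3) succ=(0,0) retry=(1,0)
3. T2 LOAD -> counter=3 r=(0,3) succ=(0,0) retry=(1,0)
4. T2 CAS -> counter=4 r=(0,3) succ=(0,1) retry=(1,0)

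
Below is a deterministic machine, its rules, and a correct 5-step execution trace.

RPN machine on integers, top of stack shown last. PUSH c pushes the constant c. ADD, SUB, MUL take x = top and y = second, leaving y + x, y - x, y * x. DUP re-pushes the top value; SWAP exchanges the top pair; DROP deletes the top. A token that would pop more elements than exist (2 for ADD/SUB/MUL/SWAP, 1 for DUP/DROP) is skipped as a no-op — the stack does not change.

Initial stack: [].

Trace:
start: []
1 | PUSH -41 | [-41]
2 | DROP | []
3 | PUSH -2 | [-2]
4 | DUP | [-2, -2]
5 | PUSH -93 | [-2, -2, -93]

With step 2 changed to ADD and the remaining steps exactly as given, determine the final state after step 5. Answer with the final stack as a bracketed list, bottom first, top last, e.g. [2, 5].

(re-executing from step 2 with the substitution; state before step 2: [-41])
2 | ADD | [-41]
3 | PUSH -2 | [-41, -2]
4 | DUP | [-41, -2, -2]
5 | PUSH -93 | [-41, -2, -2, -93]

[-41, -2, -2, -93]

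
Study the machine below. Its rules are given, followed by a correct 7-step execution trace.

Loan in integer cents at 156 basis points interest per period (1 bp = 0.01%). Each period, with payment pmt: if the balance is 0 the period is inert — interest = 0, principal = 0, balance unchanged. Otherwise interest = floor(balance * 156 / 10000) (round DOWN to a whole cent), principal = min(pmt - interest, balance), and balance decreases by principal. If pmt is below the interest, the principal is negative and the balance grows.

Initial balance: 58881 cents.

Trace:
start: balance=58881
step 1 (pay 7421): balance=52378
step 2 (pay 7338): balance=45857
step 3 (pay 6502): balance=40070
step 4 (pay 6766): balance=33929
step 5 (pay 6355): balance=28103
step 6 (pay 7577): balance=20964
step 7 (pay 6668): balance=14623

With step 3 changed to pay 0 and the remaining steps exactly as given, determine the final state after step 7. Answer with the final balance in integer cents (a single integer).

21540

(re-executing from step 3 with the substitution; state before step 3: balance=45857)
step 3 (pay 0): balance=46572
step 4 (pay 6766): balance=40532
step 5 (pay 6355): balance=34809
step 6 (pay 7577): balance=27775
step 7 (pay 6668): balance=21540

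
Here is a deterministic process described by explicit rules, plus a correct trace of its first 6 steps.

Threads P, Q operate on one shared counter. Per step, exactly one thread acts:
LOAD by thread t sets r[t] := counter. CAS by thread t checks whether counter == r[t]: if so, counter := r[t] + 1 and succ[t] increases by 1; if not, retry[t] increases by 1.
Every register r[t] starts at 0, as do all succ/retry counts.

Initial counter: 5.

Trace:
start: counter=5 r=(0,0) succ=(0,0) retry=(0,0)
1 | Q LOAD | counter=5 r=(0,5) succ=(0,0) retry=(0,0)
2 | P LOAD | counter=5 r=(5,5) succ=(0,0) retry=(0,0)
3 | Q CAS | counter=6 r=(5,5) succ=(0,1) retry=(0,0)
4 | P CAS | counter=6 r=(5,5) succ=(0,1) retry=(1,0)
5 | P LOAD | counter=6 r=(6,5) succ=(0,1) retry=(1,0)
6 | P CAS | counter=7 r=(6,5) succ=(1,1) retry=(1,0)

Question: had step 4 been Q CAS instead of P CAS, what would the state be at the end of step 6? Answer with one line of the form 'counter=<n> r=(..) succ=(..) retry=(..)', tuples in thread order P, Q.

counter=7 r=(6,5) succ=(1,1) retry=(0,1)

(re-executing from step 4 with the substitution; state before step 4: counter=6 r=(5,5) succ=(0,1) retry=(0,0))
4 | Q CAS | counter=6 r=(5,5) succ=(0,1) retry=(0,1)
5 | P LOAD | counter=6 r=(6,5) succ=(0,1) retry=(0,1)
6 | P CAS | counter=7 r=(6,5) succ=(1,1) retry=(0,1)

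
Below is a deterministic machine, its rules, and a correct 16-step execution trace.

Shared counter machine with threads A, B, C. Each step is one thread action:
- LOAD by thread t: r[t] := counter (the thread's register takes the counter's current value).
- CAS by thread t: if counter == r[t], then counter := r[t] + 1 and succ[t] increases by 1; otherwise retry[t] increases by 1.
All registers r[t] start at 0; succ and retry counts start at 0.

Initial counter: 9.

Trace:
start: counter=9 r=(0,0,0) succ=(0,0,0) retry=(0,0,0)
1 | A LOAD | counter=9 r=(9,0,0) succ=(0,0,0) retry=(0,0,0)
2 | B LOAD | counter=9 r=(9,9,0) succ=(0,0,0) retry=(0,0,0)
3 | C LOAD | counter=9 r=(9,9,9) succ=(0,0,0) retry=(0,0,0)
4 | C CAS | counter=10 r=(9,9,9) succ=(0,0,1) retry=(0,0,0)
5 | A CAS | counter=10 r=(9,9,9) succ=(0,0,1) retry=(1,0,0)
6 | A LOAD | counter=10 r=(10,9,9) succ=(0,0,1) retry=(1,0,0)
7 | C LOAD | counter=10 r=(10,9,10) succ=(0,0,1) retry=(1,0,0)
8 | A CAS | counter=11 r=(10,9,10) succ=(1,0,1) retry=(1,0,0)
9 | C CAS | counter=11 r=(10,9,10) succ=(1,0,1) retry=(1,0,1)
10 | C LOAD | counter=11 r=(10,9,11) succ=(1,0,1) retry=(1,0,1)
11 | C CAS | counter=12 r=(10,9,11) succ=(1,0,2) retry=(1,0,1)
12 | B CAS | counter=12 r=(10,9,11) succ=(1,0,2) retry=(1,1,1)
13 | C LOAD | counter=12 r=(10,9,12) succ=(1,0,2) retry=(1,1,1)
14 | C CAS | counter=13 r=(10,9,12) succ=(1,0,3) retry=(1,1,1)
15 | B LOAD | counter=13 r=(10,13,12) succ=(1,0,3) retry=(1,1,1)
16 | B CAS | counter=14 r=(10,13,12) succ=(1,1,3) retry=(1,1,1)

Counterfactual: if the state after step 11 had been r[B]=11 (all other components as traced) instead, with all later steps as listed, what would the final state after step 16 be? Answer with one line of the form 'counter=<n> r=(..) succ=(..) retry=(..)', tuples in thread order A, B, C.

state after step 11 := counter=12 r=(10,11,11) succ=(1,0,2) retry=(1,0,1)
12 | B CAS | counter=12 r=(10,11,11) succ=(1,0,2) retry=(1,1,1)
13 | C LOAD | counter=12 r=(10,11,12) succ=(1,0,2) retry=(1,1,1)
14 | C CAS | counter=13 r=(10,11,12) succ=(1,0,3) retry=(1,1,1)
15 | B LOAD | counter=13 r=(10,13,12) succ=(1,0,3) retry=(1,1,1)
16 | B CAS | counter=14 r=(10,13,12) succ=(1,1,3) retry=(1,1,1)

counter=14 r=(10,13,12) succ=(1,1,3) retry=(1,1,1)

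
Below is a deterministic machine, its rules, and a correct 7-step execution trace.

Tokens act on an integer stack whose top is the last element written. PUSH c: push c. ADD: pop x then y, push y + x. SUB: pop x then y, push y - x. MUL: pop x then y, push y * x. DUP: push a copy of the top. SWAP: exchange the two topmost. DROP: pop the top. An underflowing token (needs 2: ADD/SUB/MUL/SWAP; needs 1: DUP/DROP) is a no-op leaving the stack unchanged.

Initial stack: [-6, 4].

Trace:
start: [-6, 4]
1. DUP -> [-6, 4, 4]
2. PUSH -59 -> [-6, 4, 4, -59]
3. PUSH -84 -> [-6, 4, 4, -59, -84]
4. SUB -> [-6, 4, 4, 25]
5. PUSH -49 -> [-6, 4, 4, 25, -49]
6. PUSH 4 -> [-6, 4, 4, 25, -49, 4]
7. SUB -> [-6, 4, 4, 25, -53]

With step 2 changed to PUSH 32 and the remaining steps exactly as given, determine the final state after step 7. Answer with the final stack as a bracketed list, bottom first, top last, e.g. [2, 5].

[-6, 4, 4, 116, -53]

(re-executing from step 2 with the substitution; state before step 2: [-6, 4, 4])
2. PUSH 32 -> [-6, 4, 4, 32]
3. PUSH -84 -> [-6, 4, 4, 32, -84]
4. SUB -> [-6, 4, 4, 116]
5. PUSH -49 -> [-6, 4, 4, 116, -49]
6. PUSH 4 -> [-6, 4, 4, 116, -49, 4]
7. SUB -> [-6, 4, 4, 116, -53]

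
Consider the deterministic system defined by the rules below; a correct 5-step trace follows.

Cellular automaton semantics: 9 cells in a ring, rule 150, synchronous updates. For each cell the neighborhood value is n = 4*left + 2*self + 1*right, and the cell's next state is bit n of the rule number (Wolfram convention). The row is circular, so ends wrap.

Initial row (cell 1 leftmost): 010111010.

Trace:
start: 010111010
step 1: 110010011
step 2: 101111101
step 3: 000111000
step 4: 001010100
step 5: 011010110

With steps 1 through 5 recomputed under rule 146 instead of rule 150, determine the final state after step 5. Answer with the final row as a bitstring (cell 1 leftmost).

(re-executing steps 1..5 under rule 146; state before step 1: 010111010)
step 1: 100010001
step 2: 010101010
step 3: 100000001
step 4: 010000010
step 5: 101000101

101000101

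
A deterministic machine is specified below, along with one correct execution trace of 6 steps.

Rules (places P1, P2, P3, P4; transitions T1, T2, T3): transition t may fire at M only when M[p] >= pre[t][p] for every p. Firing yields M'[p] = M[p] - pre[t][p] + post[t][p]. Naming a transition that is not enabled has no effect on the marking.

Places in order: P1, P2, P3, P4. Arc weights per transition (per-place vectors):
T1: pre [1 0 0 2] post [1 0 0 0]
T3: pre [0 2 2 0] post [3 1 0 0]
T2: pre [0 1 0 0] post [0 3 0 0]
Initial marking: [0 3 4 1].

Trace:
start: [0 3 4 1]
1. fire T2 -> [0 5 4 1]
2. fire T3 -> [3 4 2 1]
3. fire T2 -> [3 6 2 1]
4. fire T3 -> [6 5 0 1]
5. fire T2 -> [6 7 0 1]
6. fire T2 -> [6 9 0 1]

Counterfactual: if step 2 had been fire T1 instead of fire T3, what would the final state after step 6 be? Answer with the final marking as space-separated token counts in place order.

(re-executing from step 2 with the substitution; state before step 2: [0 5 4 1])
2. fire T1 -> [0 5 4 1]
3. fire T2 -> [0 7 4 1]
4. fire T3 -> [3 6 2 1]
5. fire T2 -> [3 8 2 1]
6. fire T2 -> [3 10 2 1]

3 10 2 1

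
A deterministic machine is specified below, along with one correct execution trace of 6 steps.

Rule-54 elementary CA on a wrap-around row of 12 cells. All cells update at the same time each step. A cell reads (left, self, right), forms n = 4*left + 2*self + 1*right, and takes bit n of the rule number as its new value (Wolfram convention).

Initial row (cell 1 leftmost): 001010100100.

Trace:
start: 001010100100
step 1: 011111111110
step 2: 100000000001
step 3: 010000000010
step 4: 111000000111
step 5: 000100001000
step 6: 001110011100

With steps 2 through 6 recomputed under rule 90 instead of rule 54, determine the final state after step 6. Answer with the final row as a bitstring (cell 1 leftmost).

001111111100

(re-executing steps 2..6 under rule 90; state before step 2: 011111111110)
step 2: 110000000011
step 3: 011000000110
step 4: 111100001111
step 5: 000110011000
step 6: 001111111100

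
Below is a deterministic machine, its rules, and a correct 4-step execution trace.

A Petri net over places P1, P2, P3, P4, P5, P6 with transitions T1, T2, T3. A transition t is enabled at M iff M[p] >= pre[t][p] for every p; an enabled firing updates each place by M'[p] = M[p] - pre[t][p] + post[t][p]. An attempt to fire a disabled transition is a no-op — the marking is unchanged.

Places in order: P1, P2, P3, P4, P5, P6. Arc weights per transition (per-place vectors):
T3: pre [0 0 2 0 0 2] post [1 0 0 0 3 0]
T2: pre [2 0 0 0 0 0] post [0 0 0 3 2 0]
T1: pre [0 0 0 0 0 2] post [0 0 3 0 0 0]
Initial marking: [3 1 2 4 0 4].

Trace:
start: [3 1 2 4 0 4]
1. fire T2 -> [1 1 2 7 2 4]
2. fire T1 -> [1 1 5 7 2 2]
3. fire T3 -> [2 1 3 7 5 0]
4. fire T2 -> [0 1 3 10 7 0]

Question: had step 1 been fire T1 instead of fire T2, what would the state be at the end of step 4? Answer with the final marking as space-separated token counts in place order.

(re-executing from step 1 with the substitution; state before step 1: [3 1 2 4 0 4])
1. fire T1 -> [3 1 5 4 0 2]
2. fire T1 -> [3 1 8 4 0 0]
3. fire T3 -> [3 1 8 4 0 0]
4. fire T2 -> [1 1 8 7 2 0]

1 1 8 7 2 0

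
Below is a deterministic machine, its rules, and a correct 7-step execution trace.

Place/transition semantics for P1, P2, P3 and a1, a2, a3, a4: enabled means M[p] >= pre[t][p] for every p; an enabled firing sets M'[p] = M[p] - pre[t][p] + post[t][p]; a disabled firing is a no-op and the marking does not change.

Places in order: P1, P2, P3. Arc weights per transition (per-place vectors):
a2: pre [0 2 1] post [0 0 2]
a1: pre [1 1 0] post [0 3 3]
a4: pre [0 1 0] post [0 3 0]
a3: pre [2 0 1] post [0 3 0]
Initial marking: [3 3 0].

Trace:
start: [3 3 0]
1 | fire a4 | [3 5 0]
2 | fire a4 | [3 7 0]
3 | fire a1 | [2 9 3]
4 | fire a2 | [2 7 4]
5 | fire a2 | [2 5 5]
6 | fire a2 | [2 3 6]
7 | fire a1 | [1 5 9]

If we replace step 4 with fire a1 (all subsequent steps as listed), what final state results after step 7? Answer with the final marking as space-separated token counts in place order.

0 9 11

(re-executing from step 4 with the substitution; state before step 4: [2 9 3])
4 | fire a1 | [1 11 6]
5 | fire a2 | [1 9 7]
6 | fire a2 | [1 7 8]
7 | fire a1 | [0 9 11]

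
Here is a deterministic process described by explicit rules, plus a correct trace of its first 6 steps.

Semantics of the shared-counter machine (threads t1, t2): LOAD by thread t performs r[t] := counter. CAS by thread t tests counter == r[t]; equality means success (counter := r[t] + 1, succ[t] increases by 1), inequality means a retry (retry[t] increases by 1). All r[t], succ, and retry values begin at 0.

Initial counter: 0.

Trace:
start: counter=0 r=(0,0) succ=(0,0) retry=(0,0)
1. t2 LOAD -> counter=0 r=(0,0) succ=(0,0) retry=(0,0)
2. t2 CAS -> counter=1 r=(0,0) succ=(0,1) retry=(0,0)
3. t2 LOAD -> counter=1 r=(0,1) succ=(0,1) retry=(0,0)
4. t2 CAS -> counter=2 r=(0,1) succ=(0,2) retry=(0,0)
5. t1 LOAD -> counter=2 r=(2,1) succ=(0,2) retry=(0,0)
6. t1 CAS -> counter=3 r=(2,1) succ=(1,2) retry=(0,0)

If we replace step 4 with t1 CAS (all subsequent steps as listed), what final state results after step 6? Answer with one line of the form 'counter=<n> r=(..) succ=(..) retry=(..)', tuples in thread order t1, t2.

(re-executing from step 4 with the substitution; state before step 4: counter=1 r=(0,1) succ=(0,1) retry=(0,0))
4. t1 CAS -> counter=1 r=(0,1) succ=(0,1) retry=(1,0)
5. t1 LOAD -> counter=1 r=(1,1) succ=(0,1) retry=(1,0)
6. t1 CAS -> counter=2 r=(1,1) succ=(1,1) retry=(1,0)

counter=2 r=(1,1) succ=(1,1) retry=(1,0)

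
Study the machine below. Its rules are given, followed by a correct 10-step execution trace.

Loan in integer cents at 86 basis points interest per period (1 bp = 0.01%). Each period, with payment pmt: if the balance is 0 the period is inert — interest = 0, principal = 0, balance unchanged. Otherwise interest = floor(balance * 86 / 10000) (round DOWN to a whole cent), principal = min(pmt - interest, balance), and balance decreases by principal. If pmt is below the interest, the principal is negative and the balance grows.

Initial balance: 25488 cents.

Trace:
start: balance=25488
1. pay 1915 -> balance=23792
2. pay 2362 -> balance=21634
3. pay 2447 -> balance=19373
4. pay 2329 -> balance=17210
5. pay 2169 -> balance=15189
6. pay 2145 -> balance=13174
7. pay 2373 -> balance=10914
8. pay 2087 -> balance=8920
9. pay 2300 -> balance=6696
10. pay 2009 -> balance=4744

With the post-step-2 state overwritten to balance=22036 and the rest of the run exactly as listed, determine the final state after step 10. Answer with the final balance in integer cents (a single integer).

5175

state after step 2 := balance=22036
3. pay 2447 -> balance=19778
4. pay 2329 -> balance=17619
5. pay 2169 -> balance=15601
6. pay 2145 -> balance=13590
7. pay 2373 -> balance=11333
8. pay 2087 -> balance=9343
9. pay 2300 -> balance=7123
10. pay 2009 -> balance=5175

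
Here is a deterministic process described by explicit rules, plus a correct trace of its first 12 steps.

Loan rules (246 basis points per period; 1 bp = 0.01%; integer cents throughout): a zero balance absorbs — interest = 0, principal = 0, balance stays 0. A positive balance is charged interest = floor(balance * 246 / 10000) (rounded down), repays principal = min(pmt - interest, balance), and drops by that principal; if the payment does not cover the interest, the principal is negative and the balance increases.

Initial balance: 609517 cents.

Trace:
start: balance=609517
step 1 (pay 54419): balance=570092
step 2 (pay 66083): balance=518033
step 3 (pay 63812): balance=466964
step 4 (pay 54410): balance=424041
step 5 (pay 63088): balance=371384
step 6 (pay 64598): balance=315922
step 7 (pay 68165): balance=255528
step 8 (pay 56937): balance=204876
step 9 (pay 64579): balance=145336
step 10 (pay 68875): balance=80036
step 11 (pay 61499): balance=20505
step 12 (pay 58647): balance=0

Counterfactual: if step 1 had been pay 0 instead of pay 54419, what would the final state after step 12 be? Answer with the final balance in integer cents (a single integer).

(re-executing from step 1 with the substitution; state before step 1: balance=609517)
step 1 (pay 0): balance=624511
step 2 (pay 66083): balance=573790
step 3 (pay 63812): balance=524093
step 4 (pay 54410): balance=482575
step 5 (pay 63088): balance=431358
step 6 (pay 64598): balance=377371
step 7 (pay 68165): balance=318489
step 8 (pay 56937): balance=269386
step 9 (pay 64579): balance=211433
step 10 (pay 68875): balance=147759
step 11 (pay 61499): balance=89894
step 12 (pay 58647): balance=33458

33458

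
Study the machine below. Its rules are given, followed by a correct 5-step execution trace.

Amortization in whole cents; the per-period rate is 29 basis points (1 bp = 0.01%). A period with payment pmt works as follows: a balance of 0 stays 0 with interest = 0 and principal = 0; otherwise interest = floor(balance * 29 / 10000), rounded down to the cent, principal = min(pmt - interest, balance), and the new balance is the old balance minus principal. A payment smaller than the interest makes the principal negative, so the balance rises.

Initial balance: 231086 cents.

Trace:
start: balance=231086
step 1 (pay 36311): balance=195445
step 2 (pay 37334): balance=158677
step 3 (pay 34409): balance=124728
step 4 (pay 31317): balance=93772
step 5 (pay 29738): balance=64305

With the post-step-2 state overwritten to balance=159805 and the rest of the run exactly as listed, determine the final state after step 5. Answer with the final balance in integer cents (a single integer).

state after step 2 := balance=159805
step 3 (pay 34409): balance=125859
step 4 (pay 31317): balance=94906
step 5 (pay 29738): balance=65443

65443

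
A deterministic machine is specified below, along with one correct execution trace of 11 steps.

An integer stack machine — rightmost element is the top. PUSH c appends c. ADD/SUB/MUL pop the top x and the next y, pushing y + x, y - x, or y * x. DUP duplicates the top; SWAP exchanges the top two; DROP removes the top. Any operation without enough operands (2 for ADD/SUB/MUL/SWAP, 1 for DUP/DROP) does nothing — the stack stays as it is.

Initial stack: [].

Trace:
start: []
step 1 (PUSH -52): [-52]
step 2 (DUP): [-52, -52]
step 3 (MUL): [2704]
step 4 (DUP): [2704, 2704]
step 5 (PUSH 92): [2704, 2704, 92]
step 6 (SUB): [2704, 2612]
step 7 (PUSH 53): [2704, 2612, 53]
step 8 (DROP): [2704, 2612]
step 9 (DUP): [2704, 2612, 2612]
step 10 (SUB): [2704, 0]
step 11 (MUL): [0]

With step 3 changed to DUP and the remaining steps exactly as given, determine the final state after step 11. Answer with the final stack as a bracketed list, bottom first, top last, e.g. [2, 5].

[-52, -52, 0]

(re-executing from step 3 with the substitution; state before step 3: [-52, -52])
step 3 (DUP): [-52, -52, -52]
step 4 (DUP): [-52, -52, -52, -52]
step 5 (PUSH 92): [-52, -52, -52, -52, 92]
step 6 (SUB): [-52, -52, -52, -144]
step 7 (PUSH 53): [-52, -52, -52, -144, 53]
step 8 (DROP): [-52, -52, -52, -144]
step 9 (DUP): [-52, -52, -52, -144, -144]
step 10 (SUB): [-52, -52, -52, 0]
step 11 (MUL): [-52, -52, 0]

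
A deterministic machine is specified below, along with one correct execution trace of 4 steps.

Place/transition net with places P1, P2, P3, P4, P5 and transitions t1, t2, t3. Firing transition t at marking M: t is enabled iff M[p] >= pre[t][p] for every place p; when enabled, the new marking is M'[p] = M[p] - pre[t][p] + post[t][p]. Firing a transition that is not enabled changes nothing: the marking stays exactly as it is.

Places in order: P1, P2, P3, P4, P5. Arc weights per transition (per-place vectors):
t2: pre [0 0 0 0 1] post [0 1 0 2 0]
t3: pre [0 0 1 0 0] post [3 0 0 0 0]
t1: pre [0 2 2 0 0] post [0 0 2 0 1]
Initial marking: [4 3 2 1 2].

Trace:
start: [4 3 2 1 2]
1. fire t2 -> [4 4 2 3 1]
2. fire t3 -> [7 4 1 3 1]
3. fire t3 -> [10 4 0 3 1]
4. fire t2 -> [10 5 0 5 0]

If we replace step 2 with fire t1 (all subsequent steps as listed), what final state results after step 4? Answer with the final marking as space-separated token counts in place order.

7 3 1 5 1

(re-executing from step 2 with the substitution; state before step 2: [4 4 2 3 1])
2. fire t1 -> [4 2 2 3 2]
3. fire t3 -> [7 2 1 3 2]
4. fire t2 -> [7 3 1 5 1]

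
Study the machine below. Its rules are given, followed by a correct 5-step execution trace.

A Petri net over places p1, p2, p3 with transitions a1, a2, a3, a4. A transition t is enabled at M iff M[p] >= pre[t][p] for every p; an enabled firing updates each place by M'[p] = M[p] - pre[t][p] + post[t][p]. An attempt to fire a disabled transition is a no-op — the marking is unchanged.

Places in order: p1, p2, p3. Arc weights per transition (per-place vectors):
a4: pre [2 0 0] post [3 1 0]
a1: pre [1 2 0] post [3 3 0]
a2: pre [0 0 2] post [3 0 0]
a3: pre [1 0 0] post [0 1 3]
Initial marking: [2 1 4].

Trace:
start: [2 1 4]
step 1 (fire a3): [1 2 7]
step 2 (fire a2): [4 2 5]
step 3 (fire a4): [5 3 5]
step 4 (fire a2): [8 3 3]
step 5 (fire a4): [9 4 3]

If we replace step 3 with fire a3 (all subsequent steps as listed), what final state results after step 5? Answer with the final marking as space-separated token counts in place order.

(re-executing from step 3 with the substitution; state before step 3: [4 2 5])
step 3 (fire a3): [3 3 8]
step 4 (fire a2): [6 3 6]
step 5 (fire a4): [7 4 6]

7 4 6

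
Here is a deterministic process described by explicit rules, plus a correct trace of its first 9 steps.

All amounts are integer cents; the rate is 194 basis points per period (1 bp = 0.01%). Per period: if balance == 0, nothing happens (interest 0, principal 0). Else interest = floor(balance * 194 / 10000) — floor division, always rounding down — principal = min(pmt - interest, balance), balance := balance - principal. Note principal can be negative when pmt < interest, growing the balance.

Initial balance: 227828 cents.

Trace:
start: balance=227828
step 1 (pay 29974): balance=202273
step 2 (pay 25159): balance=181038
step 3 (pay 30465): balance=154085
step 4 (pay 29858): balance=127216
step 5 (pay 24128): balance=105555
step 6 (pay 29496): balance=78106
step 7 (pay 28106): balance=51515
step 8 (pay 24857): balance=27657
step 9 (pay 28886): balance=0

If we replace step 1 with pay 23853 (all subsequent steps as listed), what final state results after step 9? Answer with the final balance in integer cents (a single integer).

6443

(re-executing from step 1 with the substitution; state before step 1: balance=227828)
step 1 (pay 23853): balance=208394
step 2 (pay 25159): balance=187277
step 3 (pay 30465): balance=160445
step 4 (pay 29858): balance=133699
step 5 (pay 24128): balance=112164
step 6 (pay 29496): balance=84843
step 7 (pay 28106): balance=58382
step 8 (pay 24857): balance=34657
step 9 (pay 28886): balance=6443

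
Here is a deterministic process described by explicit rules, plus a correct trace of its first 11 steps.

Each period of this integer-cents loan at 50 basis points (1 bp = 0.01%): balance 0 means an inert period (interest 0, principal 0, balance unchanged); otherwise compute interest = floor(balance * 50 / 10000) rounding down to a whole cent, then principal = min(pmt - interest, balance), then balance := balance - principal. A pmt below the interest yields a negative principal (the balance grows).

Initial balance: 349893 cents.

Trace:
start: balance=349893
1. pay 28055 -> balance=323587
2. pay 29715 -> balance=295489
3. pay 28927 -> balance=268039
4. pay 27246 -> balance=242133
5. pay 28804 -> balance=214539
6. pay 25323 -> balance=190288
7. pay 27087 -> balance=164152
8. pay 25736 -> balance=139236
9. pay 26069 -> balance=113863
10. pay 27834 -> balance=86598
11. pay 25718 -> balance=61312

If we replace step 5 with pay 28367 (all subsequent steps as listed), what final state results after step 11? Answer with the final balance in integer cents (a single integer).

61762

(re-executing from step 5 with the substitution; state before step 5: balance=242133)
5. pay 28367 -> balance=214976
6. pay 25323 -> balance=190727
7. pay 27087 -> balance=164593
8. pay 25736 -> balance=139679
9. pay 26069 -> balance=114308
10. pay 27834 -> balance=87045
11. pay 25718 -> balance=61762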